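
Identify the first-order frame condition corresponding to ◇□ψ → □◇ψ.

Convergence

This schema is the .2 axiom.
It corresponds to convergence: ∀x ∀y ∀z (Rxy ∧ Rxz → ∃w (Ryw ∧ Rzw)).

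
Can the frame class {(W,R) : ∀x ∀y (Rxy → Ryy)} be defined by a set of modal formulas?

Yes — defined by □(□q → q)

This is a Sahlqvist condition; the T□ axiom □(□q → q) defines it.
Suppose □(□q→q) is valid. Take Rxy and set V(q)={w : Ryw}. Then at y, □q holds; since □(□q→q) at x, □q→q at y, so q at y, i.e. Ryy.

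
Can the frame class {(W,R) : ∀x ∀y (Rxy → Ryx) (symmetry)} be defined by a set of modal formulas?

This is a Sahlqvist condition; the B axiom q → □◇q defines it.
Suppose q→□◇q is valid. Take Rxy and set V(q)={x}. Then q at x, so □◇q at x, so ◇q at y, so some z with Ryz has q; z=x, i.e. Ryx.

Yes — defined by q → □◇q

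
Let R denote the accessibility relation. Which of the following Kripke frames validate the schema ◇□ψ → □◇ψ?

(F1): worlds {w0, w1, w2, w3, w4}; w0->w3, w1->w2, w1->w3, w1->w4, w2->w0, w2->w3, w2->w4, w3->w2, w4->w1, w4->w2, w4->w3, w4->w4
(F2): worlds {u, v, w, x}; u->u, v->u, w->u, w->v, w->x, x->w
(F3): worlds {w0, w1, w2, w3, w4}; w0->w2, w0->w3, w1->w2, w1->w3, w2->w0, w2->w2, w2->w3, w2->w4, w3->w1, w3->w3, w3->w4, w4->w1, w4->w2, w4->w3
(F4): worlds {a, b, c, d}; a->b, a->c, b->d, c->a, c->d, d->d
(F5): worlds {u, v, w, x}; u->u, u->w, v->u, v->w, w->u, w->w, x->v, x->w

(F3), (F5)

The schema corresponds to convergence: ∀x ∀y ∀z (Rxy ∧ Rxz → ∃w (Ryw ∧ Rzw)).
(F1): fails — Rw1w2 and Rw1w3 but w2 and w3 have no common successor.
(F2): fails — Rwu and Rwx but u and x have no common successor.
(F3): satisfies the condition.
(F4): fails — Rcd and Rca but d and a have no common successor.
(F5): satisfies the condition.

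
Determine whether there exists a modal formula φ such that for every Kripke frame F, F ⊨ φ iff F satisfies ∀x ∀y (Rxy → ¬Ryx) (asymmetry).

Not definable by any modal formula

If a class were modally definable it would be closed under surjective bounded morphisms (Goldblatt–Thomason).
The 4-cycle (worlds s,t,u,v with s→t→u→v→s) is asymmetric. Mapping every world to a single reflexive point • is a surjective bounded morphism, and the reflexive point is not asymmetric (R•• but asymmetry requires ¬R••).
Hence asymmetry is not modally definable.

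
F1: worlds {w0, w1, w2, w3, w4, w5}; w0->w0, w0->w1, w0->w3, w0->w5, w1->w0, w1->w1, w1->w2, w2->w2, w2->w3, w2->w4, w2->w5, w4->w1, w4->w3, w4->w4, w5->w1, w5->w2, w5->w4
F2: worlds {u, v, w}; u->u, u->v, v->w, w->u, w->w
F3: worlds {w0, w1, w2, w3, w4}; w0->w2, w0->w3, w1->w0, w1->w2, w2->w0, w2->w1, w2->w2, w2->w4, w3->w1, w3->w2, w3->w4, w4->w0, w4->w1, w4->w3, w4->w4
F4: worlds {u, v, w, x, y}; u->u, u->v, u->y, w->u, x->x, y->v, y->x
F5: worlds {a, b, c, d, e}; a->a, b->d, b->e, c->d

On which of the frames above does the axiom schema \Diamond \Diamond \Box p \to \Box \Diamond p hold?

Frame correspondent (Sahlqvist): \forall x \forall y \forall z ((x R^2 y \wedge xRz) \to \exists w (yRw \wedge zRw)) — i.e. a generalized confluence (Geach) condition.
F1: fails — w0R²w0, w0Rw3 but no w with w0Rw and w3Rw.
F2: fails — uR²u, uRv but no t with uRt and vRt.
F3: ✓.
F4: fails — uR²u, uRv but no t with uRt and vRt.
F5: ✓.
Valid on: F3, F5.

F3, F5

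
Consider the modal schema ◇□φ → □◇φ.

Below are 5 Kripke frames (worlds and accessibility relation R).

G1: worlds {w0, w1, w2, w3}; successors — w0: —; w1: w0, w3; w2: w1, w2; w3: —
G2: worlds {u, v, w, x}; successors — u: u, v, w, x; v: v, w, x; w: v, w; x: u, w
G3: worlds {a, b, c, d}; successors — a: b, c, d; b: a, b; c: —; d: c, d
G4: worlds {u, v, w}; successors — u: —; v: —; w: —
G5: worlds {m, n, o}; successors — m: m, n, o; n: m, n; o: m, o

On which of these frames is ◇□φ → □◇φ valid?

Frame correspondent (Sahlqvist): ∀x ∀y ∀z (Rxy ∧ Rxz → ∃w (Ryw ∧ Rzw)) — i.e. convergence.
G1: fails — Rw1w0 and Rw1w0 but w0 and w0 have no common successor.
G2: ✓.
G3: fails — Rab and Rac but b and c have no common successor.
G4: ✓.
G5: ✓.

G2, G4, G5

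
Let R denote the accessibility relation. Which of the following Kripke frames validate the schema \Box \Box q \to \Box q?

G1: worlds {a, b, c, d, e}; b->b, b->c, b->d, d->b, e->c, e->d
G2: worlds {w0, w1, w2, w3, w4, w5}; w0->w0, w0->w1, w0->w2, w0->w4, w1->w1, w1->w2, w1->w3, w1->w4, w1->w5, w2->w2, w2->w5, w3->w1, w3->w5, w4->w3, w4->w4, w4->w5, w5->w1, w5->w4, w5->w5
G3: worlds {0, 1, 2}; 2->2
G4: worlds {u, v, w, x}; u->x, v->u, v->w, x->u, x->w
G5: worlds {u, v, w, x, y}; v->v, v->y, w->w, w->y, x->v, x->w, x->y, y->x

G2, G3

Frame correspondent (Sahlqvist): \forall x \forall y (Rxy \to \exists z (Rxz \wedge Rzy)) — i.e. density.
G1: fails — Rec but no z with Rez and Rzc.
G2: holds.
G3: holds.
G4: fails — Rxw but no z with Rxz and Rzw.
G5: fails — Ryx but no z with Ryz and Rzx.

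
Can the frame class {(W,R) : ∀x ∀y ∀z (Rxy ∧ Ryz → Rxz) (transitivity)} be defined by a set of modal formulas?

Yes: it is transitivity, defined by the 4 schema □r → □□r.
Suppose □r→□□r is valid. Take Rxy, Ryz and set V(r)={w : Rxw}. Then □r at x, so □□r at x, so □r at y, so r at z, i.e. Rxz.

Yes, by □r → □□r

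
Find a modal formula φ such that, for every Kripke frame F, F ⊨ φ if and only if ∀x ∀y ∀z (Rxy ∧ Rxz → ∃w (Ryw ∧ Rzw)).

A defining formula is ◇□s → □◇s (the .2 axiom).
Suppose ◇□s→□◇s is valid. Take Rxy, Rxz and set V(s)={w : Ryw}. Then □s at y so ◇□s at x, so □◇s at x, so ◇s at z, giving w with Rzw and Ryw.

◇□s → □◇s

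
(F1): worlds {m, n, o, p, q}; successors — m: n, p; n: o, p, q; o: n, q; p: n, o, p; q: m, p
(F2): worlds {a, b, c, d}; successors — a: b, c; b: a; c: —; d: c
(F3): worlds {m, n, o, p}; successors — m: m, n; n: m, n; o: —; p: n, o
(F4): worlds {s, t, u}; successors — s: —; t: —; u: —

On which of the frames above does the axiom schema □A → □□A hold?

(F4)

The schema corresponds to transitivity: ∀x ∀y ∀z (Rxy ∧ Ryz → Rxz).
(F1): fails — Ron and Rno but not Roo.
(F2): fails — Rab and Rba but not Raa.
(F3): fails — Rpn and Rnm but not Rpm.
(F4): satisfies the condition.
Valid on: (F4).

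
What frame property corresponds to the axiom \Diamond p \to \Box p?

This schema is the CD axiom.
Its frame correspondent is partial functionality — \forall x \forall y \forall z (Rxy \wedge Rxz \to y = z).

partial functionality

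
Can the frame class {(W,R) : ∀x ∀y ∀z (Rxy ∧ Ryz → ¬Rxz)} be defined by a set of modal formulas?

Modal frame validity is preserved under surjective bounded morphisms.
The 5-cycle (worlds w0,w1,w2,w3,w4 with w0→w1→w2→w3→w4→w0) is intransitive. Mapping every world to a single reflexive point • is a surjective bounded morphism; the reflexive point is not intransitive (R••∧R•• but R••).
So the class is not modally definable.

Not modally definable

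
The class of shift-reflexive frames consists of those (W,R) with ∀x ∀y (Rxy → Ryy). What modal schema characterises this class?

A defining formula is □(□ψ → ψ) (the T□ axiom).
Suppose □(□ψ→ψ) is valid. Take Rxy and set V(ψ)={w : Ryw}. Then at y, □ψ holds; since □(□ψ→ψ) at x, □ψ→ψ at y, so ψ at y, i.e. Ryy.

□(□ψ → ψ)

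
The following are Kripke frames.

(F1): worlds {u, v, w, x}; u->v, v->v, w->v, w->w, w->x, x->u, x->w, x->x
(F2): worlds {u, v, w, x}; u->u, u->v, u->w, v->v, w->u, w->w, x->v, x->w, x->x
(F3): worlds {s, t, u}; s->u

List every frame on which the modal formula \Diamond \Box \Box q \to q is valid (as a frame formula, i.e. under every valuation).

none

Frame correspondent (Sahlqvist): \forall x \forall y (xRy \to \exists w (y R^2 w \wedge x = w)) — i.e. a generalized confluence (Geach) condition.
(F1): fails — uRv but no t with vR²t and u=t.
(F2): fails — uRv but no t with vR²t and u=t.
(F3): fails — sRu but no w with uR²w and s=w.
Valid on no frame.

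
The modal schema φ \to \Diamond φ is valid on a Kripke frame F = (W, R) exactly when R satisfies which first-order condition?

reflexivity: \forall x Rxx

This is a form of the T axiom.
It corresponds to reflexivity: \forall x Rxx.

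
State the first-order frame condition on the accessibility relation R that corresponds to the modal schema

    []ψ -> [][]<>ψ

This is a Sahlqvist (Geach-type) schema ◇^0□^1ψ → □^2◇^1ψ.
First-order correspondent: forall x forall z (x R^2 z -> exists w (xRw & zRw)).

forall x forall z (x R^2 z -> exists w (xRw & zRw))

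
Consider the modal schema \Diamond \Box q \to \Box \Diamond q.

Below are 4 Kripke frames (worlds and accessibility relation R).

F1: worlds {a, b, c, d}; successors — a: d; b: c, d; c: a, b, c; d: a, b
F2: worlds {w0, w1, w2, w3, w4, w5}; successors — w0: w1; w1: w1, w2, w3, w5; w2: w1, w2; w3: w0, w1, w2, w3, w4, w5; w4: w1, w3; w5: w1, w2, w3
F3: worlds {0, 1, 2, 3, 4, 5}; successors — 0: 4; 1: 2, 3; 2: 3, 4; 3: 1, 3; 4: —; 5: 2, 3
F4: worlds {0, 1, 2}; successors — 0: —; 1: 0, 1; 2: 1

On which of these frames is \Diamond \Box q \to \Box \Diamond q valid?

F2

The schema corresponds to convergence: \forall x \forall y \forall z (Rxy \wedge Rxz \to \exists w (Ryw \wedge Rzw)).
F1: fails — Rcc and Rca but c and a have no common successor.
F2: condition met.
F3: fails — R04 and R04 but 4 and 4 have no common successor.
F4: fails — R10 and R10 but 0 and 0 have no common successor.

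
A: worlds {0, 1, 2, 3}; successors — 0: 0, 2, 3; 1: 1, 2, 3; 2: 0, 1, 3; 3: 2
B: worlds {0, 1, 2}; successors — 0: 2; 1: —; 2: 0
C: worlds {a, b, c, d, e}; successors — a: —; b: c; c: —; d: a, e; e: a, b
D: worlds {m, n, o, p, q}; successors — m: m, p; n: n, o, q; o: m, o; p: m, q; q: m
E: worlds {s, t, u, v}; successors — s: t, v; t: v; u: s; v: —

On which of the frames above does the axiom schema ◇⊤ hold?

A, D

This is the axiom for seriality; its first-order frame correspondent is ∀x ∃y Rxy.
A: holds.
B: fails — world 1 has no successor.
C: fails — world a has no successor.
D: holds.
E: fails — world v has no successor.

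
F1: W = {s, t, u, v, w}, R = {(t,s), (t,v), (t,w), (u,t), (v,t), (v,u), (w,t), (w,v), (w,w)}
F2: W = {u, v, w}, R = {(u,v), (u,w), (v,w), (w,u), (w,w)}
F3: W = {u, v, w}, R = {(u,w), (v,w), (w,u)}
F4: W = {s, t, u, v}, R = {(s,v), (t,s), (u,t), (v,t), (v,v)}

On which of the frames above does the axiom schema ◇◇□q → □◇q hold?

F2

This is the axiom for a generalized confluence (Geach) condition; its first-order frame correspondent is ∀x ∀y ∀z ((xR²y ∧ xRz) → ∃w (yRw ∧ zRw)).
F1: fails — tR²t, tRs but no w* with tRw* and sRw*.
F2: ✓.
F3: fails — uR²u, uRw but no t with uRt and wRt.
F4: fails — sR²t, sRv but no w with tRw and vRw.
Valid on: F2.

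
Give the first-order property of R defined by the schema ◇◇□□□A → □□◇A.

This is a Sahlqvist (Geach-type) schema ◇^2□^3A → □^2◇^1A.
First-order correspondent: ∀x ∀y ∀z ((xR²y ∧ xR²z) → ∃w (yR³w ∧ zRw)).

∀x ∀y ∀z ((xR²y ∧ xR²z) → ∃w (yR³w ∧ zRw))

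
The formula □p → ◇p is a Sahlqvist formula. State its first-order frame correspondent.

This is the D axiom.
It corresponds to seriality: ∀x ∃y Rxy.

seriality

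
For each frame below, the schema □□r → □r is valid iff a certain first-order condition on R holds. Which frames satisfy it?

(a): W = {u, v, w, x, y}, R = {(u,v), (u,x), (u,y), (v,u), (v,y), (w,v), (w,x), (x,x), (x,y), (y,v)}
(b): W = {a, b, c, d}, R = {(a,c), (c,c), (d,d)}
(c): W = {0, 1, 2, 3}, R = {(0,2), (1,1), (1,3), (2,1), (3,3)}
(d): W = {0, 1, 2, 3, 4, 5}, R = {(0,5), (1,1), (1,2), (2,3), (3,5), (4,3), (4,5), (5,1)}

(b)

Frame correspondent (Sahlqvist): ∀x ∀y (Rxy → ∃z (Rxz ∧ Rzy)) — i.e. density.
(a): fails — Rvu but no z with Rvz and Rzu.
(b): satisfies the condition.
(c): fails — R02 but no z with R0z and Rz2.
(d): fails — R23 but no z with R2z and Rz3.
Valid on: (b).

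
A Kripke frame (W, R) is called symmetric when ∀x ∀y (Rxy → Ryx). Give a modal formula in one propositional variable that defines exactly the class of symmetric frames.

The condition is symmetry. The B schema q → □◇q defines it.

q → □◇q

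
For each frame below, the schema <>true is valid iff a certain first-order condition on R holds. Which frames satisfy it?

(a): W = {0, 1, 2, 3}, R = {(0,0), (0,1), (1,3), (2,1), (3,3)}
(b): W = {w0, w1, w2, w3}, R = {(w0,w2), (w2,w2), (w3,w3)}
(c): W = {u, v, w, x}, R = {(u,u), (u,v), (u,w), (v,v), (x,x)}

(a)

This is the axiom for seriality; its first-order frame correspondent is forall x exists y Rxy.
(a): ✓.
(b): fails — world w1 has no successor.
(c): fails — world w has no successor.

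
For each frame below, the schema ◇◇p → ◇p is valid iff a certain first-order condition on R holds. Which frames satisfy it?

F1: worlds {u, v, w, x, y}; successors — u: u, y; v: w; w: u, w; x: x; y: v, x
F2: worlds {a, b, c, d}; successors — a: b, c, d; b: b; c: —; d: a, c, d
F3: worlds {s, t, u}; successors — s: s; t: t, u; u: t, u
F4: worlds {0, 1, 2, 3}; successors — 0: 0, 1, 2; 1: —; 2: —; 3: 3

F3, F4

Frame correspondent (Sahlqvist): ∀x ∀y ∀z (Rxy ∧ Ryz → Rxz) — i.e. transitivity.
F1: fails — Rwu and Ruy but not Rwy.
F2: fails — Rad and Rda but not Raa.
F3: condition met.
F4: condition met.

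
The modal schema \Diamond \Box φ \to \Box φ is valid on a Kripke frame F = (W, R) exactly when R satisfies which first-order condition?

the Euclidean property: \forall x \forall y \forall z (Rxy \wedge Rxz \to Ryz)

This is frame-equivalent to ◇φ → □◇φ (substitute ¬φ for φ and contrapose).
Suppose ◇φ→□◇φ is valid. Take Rxy, Rxz and set V(φ)={y}. Then ◇φ at x, so □◇φ at x, so ◇φ at z, so some w with Rzw has φ; w=y, i.e. Rzy. By symmetry of the argument, Ryz.
Conversely, any frame satisfying \forall x \forall y \forall z (Rxy \wedge Rxz \to Ryz) validates the schema.
So the correspondent is the Euclidean property.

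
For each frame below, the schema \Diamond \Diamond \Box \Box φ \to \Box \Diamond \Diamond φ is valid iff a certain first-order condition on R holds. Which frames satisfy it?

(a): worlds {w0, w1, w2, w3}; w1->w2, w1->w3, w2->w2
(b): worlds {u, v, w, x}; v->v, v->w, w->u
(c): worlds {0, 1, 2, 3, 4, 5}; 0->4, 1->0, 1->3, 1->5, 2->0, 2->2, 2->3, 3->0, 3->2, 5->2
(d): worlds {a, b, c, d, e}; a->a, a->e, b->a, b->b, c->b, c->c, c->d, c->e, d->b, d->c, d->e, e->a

(d)

The schema corresponds to a generalized confluence (Geach) condition: \forall x \forall y \forall z ((x R^2 y \wedge xRz) \to \exists w (y R^2 w \wedge z R^2 w)).
(a): fails — w1R²w2, w1Rw3 but no w with w2R²w and w3R²w.
(b): fails — vR²u, vRv but no t with uR²t and vR²t.
(c): fails — 1R²0, 1R0 but no w with 0R²w and 0R²w.
(d): holds.
Valid on: (d).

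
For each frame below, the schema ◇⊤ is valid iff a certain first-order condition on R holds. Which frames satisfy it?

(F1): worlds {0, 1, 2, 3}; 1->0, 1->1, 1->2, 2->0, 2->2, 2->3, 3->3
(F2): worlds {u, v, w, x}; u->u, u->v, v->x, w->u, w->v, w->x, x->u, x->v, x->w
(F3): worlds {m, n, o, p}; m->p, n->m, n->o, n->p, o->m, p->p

(F2), (F3)

The schema corresponds to seriality: ∀x ∃y Rxy.
(F1): fails — world 0 has no successor.
(F2): holds.
(F3): holds.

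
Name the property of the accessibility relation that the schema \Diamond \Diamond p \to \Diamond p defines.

This is frame-equivalent to □p → □□p (substitute ¬p for p and contrapose).
Suppose □p→□□p is valid. Take Rxy, Ryz and set V(p)={w : Rxw}. Then □p at x, so □□p at x, so □p at y, so p at z, i.e. Rxz.
Conversely, on a frame with transitivity the schema holds at every world under every valuation.
So the correspondent is transitivity.

transitivity: \forall x \forall y \forall z (Rxy \wedge Ryz \to Rxz)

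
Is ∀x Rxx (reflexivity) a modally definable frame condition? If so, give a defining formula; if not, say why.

Yes, by □p → p

This is a Sahlqvist condition; the T axiom □p → p defines it.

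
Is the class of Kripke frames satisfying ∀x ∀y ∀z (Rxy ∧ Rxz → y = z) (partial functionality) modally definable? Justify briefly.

Yes, by ◇q → □q

Yes: it is partial functionality, defined by the CD schema ◇q → □q.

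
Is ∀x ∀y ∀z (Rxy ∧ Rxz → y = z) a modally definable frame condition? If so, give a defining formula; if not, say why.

This is a Sahlqvist condition; the CD axiom ◇q → □q defines it.
Suppose ◇q→□q is valid. Take Rxy, Rxz and set V(q)={y}. Then ◇q at x, so □q at x, so q at z, i.e. z=y.

Definable; ◇q → □q defines it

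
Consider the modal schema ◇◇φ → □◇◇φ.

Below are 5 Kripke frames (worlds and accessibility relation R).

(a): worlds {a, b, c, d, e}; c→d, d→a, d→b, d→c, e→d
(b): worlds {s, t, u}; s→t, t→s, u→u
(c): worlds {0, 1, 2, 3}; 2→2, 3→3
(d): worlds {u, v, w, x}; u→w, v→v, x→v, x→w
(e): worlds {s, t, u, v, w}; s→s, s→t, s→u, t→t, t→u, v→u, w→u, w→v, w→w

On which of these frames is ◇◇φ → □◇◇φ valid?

Frame correspondent (Sahlqvist): ∀x ∀y ∀z ((xR²y ∧ xRz) → ∃w (y = w ∧ zR²w)) — i.e. a generalized confluence (Geach) condition.
(a): fails — cR²a, cRd but no w with a=w and dR²w.
(b): fails — sR²s, sRt but no w with s=w and tR²w.
(c): satisfies the condition.
(d): fails — xR²v, xRw but no t with v=t and wR²t.
(e): fails — sR²s, sRt but no w* with s=w* and tR²w*.

(c)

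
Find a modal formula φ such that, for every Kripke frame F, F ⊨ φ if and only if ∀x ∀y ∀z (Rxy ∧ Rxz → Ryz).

◇r → □◇r

The condition is the Euclidean property. The 5 schema ◇r → □◇r defines it.
Suppose ◇r→□◇r is valid. Take Rxy, Rxz and set V(r)={y}. Then ◇r at x, so □◇r at x, so ◇r at z, so some w with Rzw has r; w=y, i.e. Rzy. By symmetry of the argument, Ryz.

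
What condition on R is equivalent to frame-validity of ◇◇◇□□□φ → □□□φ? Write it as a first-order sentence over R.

This is a Sahlqvist (Geach-type) schema ◇^3□^3φ → □^3◇^0φ.
Minimal-valuation argument: fix x; take any y with xR^3y and any z with xR^3z. Set V(φ) to the set of worlds R-reachable from y in exactly 3 steps. Then □^3φ holds at y, so the antecedent holds at x; validity forces ◇^0φ at z, giving a w with zR^0w and yR^3w.
First-order correspondent: ∀x ∀y ∀z ((xR³y ∧ xR³z) → ∃w (yR³w ∧ z = w)).

∀x ∀y ∀z ((xR³y ∧ xR³z) → ∃w (yR³w ∧ z = w))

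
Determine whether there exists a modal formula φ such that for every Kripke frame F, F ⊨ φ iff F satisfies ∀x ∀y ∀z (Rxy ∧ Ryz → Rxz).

Yes — defined by □p → □□p

This is a Sahlqvist condition; the 4 axiom □p → □□p defines it.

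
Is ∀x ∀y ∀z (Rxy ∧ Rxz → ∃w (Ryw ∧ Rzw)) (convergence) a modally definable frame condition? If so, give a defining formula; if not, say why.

Yes, by ◇□q → □◇q

The condition is convergence. A defining modal formula is ◇□q → □◇q.
Suppose ◇□q→□◇q is valid. Take Rxy, Rxz and set V(q)={w : Ryw}. Then □q at y so ◇□q at x, so □◇q at x, so ◇q at z, giving w with Rzw and Ryw.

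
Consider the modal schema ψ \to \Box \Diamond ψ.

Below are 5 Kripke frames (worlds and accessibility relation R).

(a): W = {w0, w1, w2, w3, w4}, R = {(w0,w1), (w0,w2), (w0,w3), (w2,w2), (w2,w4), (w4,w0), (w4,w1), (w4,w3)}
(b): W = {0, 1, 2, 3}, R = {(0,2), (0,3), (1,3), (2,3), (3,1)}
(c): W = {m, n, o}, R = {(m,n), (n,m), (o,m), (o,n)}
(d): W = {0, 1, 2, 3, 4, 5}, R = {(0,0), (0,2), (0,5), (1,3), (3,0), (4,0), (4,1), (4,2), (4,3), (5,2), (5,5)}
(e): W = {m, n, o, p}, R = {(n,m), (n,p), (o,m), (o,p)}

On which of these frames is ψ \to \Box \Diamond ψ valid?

This is the axiom for symmetry; its first-order frame correspondent is \forall x \forall y (Rxy \to Ryx).
(a): fails — Rw2w4 but not Rw4w2.
(b): fails — R02 but not R20.
(c): fails — Rom but not Rmo.
(d): fails — R02 but not R20.
(e): fails — Rnm but not Rmn.

none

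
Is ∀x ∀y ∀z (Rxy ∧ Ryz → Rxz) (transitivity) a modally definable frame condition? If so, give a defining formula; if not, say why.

Yes — defined by □q → □□q

Yes: it is transitivity, defined by the 4 schema □q → □□q.
Suppose □q→□□q is valid. Take Rxy, Ryz and set V(q)={w : Rxw}. Then □q at x, so □□q at x, so □q at y, so q at z, i.e. Rxz.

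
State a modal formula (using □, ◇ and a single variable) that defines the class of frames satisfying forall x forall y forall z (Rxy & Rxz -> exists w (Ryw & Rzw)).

This is convergence; the standard corresponding axiom is .2: ◇□p → □◇p.

◇□p → □◇p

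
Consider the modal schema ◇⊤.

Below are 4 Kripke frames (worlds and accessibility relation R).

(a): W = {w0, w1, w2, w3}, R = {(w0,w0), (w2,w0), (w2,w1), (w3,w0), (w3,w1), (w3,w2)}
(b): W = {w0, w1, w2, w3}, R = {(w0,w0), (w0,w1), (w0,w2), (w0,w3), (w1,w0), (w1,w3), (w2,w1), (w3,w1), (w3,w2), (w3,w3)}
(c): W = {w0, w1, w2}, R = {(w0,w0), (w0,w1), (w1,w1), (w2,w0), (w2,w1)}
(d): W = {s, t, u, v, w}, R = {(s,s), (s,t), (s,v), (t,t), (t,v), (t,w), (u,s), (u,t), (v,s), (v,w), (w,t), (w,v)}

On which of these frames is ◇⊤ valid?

The schema corresponds to seriality: ∀x ∃y Rxy.
(a): fails — world w1 has no successor.
(b): condition met.
(c): condition met.
(d): condition met.

(b), (c), (d)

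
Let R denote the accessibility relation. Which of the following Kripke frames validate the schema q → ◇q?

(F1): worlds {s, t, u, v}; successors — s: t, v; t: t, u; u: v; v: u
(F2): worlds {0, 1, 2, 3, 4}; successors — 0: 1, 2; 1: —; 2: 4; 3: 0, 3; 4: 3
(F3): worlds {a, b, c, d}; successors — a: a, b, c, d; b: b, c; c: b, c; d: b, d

(F3)

The schema corresponds to reflexivity: ∀x Rxx.
(F1): fails — world s does not see itself.
(F2): fails — world 0 does not see itself.
(F3): ✓.
Valid on: (F3).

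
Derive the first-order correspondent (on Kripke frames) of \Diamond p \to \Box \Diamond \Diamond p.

\forall x \forall y \forall z ((xRy \wedge xRz) \to \exists w (y = w \wedge z R^2 w))

This is a Sahlqvist (Geach-type) schema ◇^1□^0p → □^1◇^2p.
Minimal-valuation argument: fix x; take any y with xR^1y and any z with xR^1z. Set V(p) to the set of worlds R-reachable from y in exactly 0 steps. Then □^0p holds at y, so the antecedent holds at x; validity forces ◇^2p at z, giving a w with zR^2w and yR^0w.
First-order correspondent: \forall x \forall y \forall z ((xRy \wedge xRz) \to \exists w (y = w \wedge z R^2 w)).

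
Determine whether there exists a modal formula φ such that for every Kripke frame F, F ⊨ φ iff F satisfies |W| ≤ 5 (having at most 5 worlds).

Not modally definable

Any modally definable frame class is closed under disjoint unions.
Any modal formula valid on each of 6 disjoint one-world frames is valid on their disjoint union (validity is preserved under disjoint unions). Each one-world frame has |W|=1≤5, but the union has |W|=6.
So no modal formula (or set of formulas) defines exactly the |W|≤5 frames.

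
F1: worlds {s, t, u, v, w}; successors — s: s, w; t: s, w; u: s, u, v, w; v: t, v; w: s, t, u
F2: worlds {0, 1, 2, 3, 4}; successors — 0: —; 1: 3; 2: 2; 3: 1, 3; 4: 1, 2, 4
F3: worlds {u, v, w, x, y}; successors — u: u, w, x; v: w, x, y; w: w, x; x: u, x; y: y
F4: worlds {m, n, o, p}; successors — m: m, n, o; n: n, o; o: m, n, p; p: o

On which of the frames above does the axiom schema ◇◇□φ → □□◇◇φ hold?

Frame correspondent (Sahlqvist): ∀x ∀y ∀z ((xR²y ∧ xR²z) → ∃w (yRw ∧ zR²w)) — i.e. a generalized confluence (Geach) condition.
F1: condition met.
F2: fails — 4R²1, 4R²2 but no w with 1Rw and 2R²w.
F3: fails — vR²u, vR²y but no t with uRt and yR²t.
F4: fails — mR²p, mR²p but no w with pRw and pR²w.
Valid on: F1.

F1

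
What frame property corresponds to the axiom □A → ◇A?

seriality

Suppose □A→◇A is valid. At any x set V(A)=W. Then □A at x, so ◇A at x, so x has a successor.
Conversely, any frame satisfying ∀x ∃y Rxy validates the schema.
Frame condition: ∀x ∃y Rxy.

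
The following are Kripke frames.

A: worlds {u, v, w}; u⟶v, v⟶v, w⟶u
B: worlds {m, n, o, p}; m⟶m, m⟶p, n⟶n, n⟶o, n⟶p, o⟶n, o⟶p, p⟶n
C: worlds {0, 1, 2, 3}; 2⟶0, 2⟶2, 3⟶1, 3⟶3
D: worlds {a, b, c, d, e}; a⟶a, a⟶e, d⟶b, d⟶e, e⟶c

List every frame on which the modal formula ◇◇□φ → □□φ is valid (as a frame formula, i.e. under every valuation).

The schema corresponds to a generalized confluence (Geach) condition: ∀x ∀y ∀z ((xR²y ∧ xR²z) → ∃w (yRw ∧ z = w)).
A: condition met.
B: fails — mR²m, mR²n but no w with mRw and n=w.
C: fails — 2R²0, 2R²0 but no w with 0Rw and 0=w.
D: fails — aR²a, aR²c but no w with aRw and c=w.

A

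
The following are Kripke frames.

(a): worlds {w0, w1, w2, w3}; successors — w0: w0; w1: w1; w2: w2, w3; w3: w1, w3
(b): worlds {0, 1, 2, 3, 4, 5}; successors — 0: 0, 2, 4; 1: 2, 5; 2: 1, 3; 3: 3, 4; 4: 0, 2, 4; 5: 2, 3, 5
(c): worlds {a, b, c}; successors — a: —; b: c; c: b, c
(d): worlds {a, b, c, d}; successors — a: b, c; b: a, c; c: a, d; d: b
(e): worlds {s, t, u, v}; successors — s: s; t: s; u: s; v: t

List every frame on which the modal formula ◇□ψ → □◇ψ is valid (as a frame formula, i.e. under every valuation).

(a), (c), (e)

Frame correspondent (Sahlqvist): ∀x ∀y ∀z (Rxy ∧ Rxz → ∃w (Ryw ∧ Rzw)) — i.e. convergence.
(a): condition met.
(b): fails — R00 and R02 but 0 and 2 have no common successor.
(c): condition met.
(d): fails — Rbc and Rba but c and a have no common successor.
(e): condition met.
Valid on: (a), (c), (e).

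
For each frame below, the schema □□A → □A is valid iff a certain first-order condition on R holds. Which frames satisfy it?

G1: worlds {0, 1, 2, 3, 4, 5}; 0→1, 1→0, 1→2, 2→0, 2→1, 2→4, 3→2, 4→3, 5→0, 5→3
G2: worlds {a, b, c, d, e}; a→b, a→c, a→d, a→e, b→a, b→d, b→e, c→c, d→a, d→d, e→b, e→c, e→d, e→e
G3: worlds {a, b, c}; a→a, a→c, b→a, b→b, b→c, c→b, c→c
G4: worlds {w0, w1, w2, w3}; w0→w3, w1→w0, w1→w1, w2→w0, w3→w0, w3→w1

Frame correspondent (Sahlqvist): ∀x ∀y (Rxy → ∃z (Rxz ∧ Rzy)) — i.e. density.
G1: fails — R32 but no z with R3z and Rz2.
G2: condition met.
G3: condition met.
G4: fails — Rw2w0 but no z with Rw2z and Rzw0.
Valid on: G2, G3.

G2, G3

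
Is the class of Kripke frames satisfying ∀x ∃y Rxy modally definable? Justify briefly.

Definable; □q → ◇q defines it

This is a Sahlqvist condition; the D axiom □q → ◇q defines it.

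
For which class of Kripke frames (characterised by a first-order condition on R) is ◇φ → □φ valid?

Partial functionality

This is the CD axiom.
It corresponds to partial functionality: ∀x ∀y ∀z (Rxy ∧ Rxz → y = z).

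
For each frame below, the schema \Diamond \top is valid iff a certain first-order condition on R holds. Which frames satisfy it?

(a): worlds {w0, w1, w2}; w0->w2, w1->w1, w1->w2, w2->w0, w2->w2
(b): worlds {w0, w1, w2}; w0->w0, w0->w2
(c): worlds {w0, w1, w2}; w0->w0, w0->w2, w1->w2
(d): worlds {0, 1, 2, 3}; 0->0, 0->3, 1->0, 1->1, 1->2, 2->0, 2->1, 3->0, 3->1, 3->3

The schema corresponds to seriality: \forall x \exists y Rxy.
(a): satisfies the condition.
(b): fails — world w1 has no successor.
(c): fails — world w2 has no successor.
(d): satisfies the condition.

(a), (d)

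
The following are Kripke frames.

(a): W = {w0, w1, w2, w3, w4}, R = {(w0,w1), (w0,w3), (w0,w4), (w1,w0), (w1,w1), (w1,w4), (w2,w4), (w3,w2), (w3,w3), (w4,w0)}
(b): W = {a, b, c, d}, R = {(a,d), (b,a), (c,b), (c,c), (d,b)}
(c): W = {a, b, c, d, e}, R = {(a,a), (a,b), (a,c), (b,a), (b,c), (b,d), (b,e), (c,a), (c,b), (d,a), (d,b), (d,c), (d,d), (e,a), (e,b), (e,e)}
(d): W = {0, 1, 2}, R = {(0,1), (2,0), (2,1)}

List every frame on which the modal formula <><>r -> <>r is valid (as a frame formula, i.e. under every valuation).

(d)

This is the axiom for transitivity; its first-order frame correspondent is forall x forall y forall z (Rxy & Ryz -> Rxz).
(a): fails — Rw1w0 and Rw0w3 but not Rw1w3.
(b): fails — Rba and Rad but not Rbd.
(c): fails — Rbc and Rcb but not Rbb.
(d): condition met.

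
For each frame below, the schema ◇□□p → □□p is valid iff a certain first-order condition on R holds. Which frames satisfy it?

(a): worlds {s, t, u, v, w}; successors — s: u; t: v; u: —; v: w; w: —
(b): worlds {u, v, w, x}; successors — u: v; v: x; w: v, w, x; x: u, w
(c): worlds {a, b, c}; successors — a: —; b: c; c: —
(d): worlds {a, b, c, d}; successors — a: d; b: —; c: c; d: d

(c), (d)

This is the axiom for a generalized confluence (Geach) condition; its first-order frame correspondent is ∀x ∀y ∀z ((xRy ∧ xR²z) → ∃w (yR²w ∧ z = w)).
(a): fails — tRv, tR²w but no w* with vR²w* and w=w*.
(b): fails — uRv, uR²x but no t with vR²t and x=t.
(c): ✓.
(d): ✓.
Valid on: (c), (d).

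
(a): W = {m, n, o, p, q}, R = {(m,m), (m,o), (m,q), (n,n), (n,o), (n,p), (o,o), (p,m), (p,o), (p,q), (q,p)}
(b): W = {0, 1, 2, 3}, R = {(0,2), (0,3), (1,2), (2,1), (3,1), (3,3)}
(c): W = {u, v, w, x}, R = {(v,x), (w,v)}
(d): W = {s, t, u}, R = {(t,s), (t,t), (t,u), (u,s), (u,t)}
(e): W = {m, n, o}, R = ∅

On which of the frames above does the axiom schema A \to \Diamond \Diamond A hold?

(a)

Frame correspondent (Sahlqvist): \forall x \exists w (x = w \wedge x R^2 w) — i.e. a generalized confluence (Geach) condition.
(a): condition met.
(b): fails — at 0 but no w with 0=w and 0R²w.
(c): fails — at u but no t with u=t and uR²t.
(d): fails — at s but no w with s=w and sR²w.
(e): fails — at m but no w with m=w and mR²w.
Valid on: (a).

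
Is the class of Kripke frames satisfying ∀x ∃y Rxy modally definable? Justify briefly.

Yes — defined by □q → ◇q

This is a Sahlqvist condition; the D axiom □q → ◇q defines it.
Suppose □q→◇q is valid. At any x set V(q)=W. Then □q at x, so ◇q at x, so x has a successor.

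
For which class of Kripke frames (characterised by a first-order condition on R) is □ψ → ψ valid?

Suppose □ψ→ψ is valid. At any x set V(ψ)={w : Rxw}. Then □ψ holds at x, so ψ holds at x, i.e. Rxx.
Conversely, any frame satisfying ∀x Rxx validates the schema.
So the correspondent is reflexivity.

reflexivity: ∀x Rxx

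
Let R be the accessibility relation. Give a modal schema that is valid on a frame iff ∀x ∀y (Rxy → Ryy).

□(□ψ → ψ)

A defining formula is □(□ψ → ψ) (the T□ axiom).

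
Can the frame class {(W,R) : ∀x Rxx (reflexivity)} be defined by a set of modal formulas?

Yes — defined by □r → r

This is a Sahlqvist condition; the T axiom □r → r defines it.
Suppose □r→r is valid. At any x set V(r)={w : Rxw}. Then □r holds at x, so r holds at x, i.e. Rxx.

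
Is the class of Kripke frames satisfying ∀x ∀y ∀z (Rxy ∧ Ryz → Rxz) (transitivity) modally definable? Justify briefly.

This is a Sahlqvist condition; the 4 axiom □r → □□r defines it.

Yes, by □r → □□r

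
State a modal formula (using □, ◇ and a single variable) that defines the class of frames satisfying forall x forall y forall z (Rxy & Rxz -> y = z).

The condition is partial functionality. The CD schema ◇p → □p defines it.
Suppose ◇p→□p is valid. Take Rxy, Rxz and set V(p)={y}. Then ◇p at x, so □p at x, so p at z, i.e. z=y.

◇p → □p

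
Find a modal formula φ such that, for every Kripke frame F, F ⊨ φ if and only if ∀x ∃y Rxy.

□p → ◇p

This is seriality; the standard corresponding axiom is D: □p → ◇p.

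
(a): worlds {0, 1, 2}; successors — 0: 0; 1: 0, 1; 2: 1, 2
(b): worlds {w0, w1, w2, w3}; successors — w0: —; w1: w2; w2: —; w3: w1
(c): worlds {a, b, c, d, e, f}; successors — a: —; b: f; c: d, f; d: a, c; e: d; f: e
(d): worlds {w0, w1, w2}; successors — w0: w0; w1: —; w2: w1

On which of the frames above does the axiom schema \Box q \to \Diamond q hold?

The schema corresponds to seriality: \forall x \exists y Rxy.
(a): condition met.
(b): fails — world w0 has no successor.
(c): fails — world a has no successor.
(d): fails — world w1 has no successor.

(a)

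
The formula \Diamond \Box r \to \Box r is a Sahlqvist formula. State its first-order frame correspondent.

Replacing r by ¬r and contraposing gives the equivalent schema ◇r → □◇r.
Suppose ◇r→□◇r is valid. Take Rxy, Rxz and set V(r)={y}. Then ◇r at x, so □◇r at x, so ◇r at z, so some w with Rzw has r; w=y, i.e. Rzy. By symmetry of the argument, Ryz.
Conversely, any frame satisfying \forall x \forall y \forall z (Rxy \wedge Rxz \to Ryz) validates the schema.
Frame condition: \forall x \forall y \forall z (Rxy \wedge Rxz \to Ryz).

the Euclidean property: \forall x \forall y \forall z (Rxy \wedge Rxz \to Ryz)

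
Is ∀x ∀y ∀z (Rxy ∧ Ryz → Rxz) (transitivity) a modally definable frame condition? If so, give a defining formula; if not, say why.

Yes — defined by □q → □□q

Yes: it is transitivity, defined by the 4 schema □q → □□q.
Suppose □q→□□q is valid. Take Rxy, Ryz and set V(q)={w : Rxw}. Then □q at x, so □□q at x, so □q at y, so q at z, i.e. Rxz.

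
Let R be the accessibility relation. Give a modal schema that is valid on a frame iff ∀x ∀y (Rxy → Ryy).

□(□q → q)

This is shift-reflexivity; the standard corresponding axiom is T□: □(□q → q).
Suppose □(□q→q) is valid. Take Rxy and set V(q)={w : Ryw}. Then at y, □q holds; since □(□q→q) at x, □q→q at y, so q at y, i.e. Ryy.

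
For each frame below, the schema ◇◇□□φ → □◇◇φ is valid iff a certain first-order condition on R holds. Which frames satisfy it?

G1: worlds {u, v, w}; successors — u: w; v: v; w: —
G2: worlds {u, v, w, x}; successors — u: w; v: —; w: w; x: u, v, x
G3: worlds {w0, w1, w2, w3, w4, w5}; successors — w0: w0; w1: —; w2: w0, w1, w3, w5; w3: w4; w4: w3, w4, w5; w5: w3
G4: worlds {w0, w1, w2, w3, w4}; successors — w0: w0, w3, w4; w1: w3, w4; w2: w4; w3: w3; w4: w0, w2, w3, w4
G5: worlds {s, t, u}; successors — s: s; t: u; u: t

G1, G4

This is the axiom for a generalized confluence (Geach) condition; its first-order frame correspondent is ∀x ∀y ∀z ((xR²y ∧ xRz) → ∃w (yR²w ∧ zR²w)).
G1: satisfies the condition.
G2: fails — xR²u, xRv but no t with uR²t and vR²t.
G3: fails — w2R²w0, w2Rw1 but no w with w0R²w and w1R²w.
G4: satisfies the condition.
G5: fails — tR²t, tRu but no w with tR²w and uR²w.
Valid on: G1, G4.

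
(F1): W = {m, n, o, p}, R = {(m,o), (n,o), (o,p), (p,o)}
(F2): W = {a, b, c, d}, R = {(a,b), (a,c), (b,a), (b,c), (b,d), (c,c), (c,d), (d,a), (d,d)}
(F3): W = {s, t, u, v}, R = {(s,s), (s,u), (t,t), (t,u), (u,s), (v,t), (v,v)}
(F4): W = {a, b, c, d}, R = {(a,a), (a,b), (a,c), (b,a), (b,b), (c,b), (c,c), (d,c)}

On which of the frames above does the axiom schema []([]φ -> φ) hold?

(F4)

The schema corresponds to shift-reflexivity: forall x forall y (Rxy -> Ryy).
(F1): fails — Rno but not Roo.
(F2): fails — Rab but not Rbb.
(F3): fails — Rtu but not Ruu.
(F4): condition met.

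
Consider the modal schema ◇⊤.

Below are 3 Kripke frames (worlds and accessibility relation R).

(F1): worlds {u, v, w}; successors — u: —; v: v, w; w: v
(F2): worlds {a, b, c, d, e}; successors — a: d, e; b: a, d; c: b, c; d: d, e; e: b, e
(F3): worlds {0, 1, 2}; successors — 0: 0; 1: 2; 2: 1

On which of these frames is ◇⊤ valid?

This is the axiom for seriality; its first-order frame correspondent is ∀x ∃y Rxy.
(F1): fails — world u has no successor.
(F2): satisfies the condition.
(F3): satisfies the condition.
Valid on: (F2), (F3).

(F2), (F3)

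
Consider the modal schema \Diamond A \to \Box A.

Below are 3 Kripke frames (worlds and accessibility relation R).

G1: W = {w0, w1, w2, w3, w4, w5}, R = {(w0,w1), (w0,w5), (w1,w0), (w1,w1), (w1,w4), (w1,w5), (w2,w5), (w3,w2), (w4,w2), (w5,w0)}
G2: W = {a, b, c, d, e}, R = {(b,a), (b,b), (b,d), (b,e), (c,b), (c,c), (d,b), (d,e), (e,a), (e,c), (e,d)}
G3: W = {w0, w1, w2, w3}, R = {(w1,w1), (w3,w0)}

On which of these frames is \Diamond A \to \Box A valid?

G3

Frame correspondent (Sahlqvist): \forall x \forall y \forall z (Rxy \wedge Rxz \to y = z) — i.e. partial functionality.
G1: fails — w0 sees both w1 and w5.
G2: fails — b sees both a and b.
G3: ✓.
Valid on: G3.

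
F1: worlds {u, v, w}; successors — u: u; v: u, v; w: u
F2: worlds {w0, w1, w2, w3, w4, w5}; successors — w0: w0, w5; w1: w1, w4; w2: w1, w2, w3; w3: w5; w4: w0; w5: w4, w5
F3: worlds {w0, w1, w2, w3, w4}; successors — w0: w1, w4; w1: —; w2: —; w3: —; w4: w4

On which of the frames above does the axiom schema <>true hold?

F1, F2

Frame correspondent (Sahlqvist): forall x exists y Rxy — i.e. seriality.
F1: satisfies the condition.
F2: satisfies the condition.
F3: fails — world w1 has no successor.
Valid on: F1, F2.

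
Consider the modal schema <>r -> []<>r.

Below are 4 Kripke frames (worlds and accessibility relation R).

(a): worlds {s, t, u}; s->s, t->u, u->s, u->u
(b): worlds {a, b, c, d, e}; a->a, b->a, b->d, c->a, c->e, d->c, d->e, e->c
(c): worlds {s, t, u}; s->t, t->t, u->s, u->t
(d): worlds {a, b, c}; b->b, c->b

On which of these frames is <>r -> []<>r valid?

(d)

The schema corresponds to the Euclidean property: forall x forall y forall z (Rxy & Rxz -> Ryz).
(a): fails — Rus and Ruu but not Rsu.
(b): fails — Rba and Rbd but not Rad.
(c): fails — Rus and Rus but not Rss.
(d): ✓.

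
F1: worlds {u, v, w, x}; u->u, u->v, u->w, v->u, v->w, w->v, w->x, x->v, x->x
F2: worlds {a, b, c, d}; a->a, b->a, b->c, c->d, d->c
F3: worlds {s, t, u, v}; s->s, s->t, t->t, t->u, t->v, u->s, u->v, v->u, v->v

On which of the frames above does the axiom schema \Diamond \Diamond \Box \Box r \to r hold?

F1

The schema corresponds to a generalized confluence (Geach) condition: \forall x \forall y (x R^2 y \to \exists w (y R^2 w \wedge x = w)).
F1: satisfies the condition.
F2: fails — bR²a but no w with aR²w and b=w.
F3: fails — tR²v but no w with vR²w and t=w.
Valid on: F1.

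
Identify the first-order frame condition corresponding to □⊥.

emptiness of R: ∀x ∀y ¬Rxy

□⊥ is valid iff no world has any successor (otherwise □⊥ fails at any world with one).
Conversely, any frame satisfying ∀x ∀y ¬Rxy validates the schema.
Frame condition: ∀x ∀y ¬Rxy.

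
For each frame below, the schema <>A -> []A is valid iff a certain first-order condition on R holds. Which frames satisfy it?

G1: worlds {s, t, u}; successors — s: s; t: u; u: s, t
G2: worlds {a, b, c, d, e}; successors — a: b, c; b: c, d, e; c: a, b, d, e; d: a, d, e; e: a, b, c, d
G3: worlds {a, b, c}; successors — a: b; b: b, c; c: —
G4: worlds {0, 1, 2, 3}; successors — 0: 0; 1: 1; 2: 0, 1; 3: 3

none

Frame correspondent (Sahlqvist): forall x forall y forall z (Rxy & Rxz -> y = z) — i.e. partial functionality.
G1: fails — u sees both s and t.
G2: fails — a sees both b and c.
G3: fails — b sees both b and c.
G4: fails — 2 sees both 0 and 1.
Valid on no frame.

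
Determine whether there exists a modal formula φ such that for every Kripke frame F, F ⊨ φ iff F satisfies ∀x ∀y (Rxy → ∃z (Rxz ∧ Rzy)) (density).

Definable; □□r → □r defines it

Yes: it is density, defined by the C4 schema □□r → □r.
Suppose □□r→□r is valid. Take Rxy and set V(r)={w : xR²w}. Then □□r at x, so □r at x, so r at y, i.e. ∃z(Rxz∧Rzy).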